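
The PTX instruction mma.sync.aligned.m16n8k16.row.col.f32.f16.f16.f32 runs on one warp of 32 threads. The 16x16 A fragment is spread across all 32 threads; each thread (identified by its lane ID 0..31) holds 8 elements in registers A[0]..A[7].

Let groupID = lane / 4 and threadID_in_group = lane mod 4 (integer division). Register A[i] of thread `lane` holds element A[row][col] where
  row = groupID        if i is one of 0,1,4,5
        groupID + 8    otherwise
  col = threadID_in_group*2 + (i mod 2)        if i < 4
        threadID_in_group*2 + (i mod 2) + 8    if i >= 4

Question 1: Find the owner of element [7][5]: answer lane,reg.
r=7→G=7,rhi=0  c=5→chi=0,T=2,p=1
L=7*4+2=30  i=0*4+0*2+1=1

30,1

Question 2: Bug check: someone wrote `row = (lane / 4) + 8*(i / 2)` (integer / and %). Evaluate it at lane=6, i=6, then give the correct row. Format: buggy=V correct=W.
buggy=25 correct=9

`(lane / 4) + 8*(i / 2)`[6,6]→25
L=6→G=6>>2=1, T=6&3=2
[6]→row 1+8=9  col 2·2+0+8=12
row: 25 vs 9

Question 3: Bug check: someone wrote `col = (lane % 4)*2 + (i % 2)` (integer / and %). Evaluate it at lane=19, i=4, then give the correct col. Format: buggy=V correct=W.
buggy=6 correct=14

`(lane % 4)*2 + (i % 2)`[19,4]=>6
L=19=>grp=19>>2=4, tig=19&3=3
[4]=>row 4+0=4  col 3·2+0+8=14
col: 6 vs 14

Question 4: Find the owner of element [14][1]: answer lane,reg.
r=14→G=6,rhi=1  c=1→chi=0,T=0,p=1
L=6*4+0=24  i=0*4+1*2+1=3

24,3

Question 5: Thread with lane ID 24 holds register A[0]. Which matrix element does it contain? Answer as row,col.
lane 24: gr=6 (24/4), th=0 (24%4)
i=0: r=6+0=6, c=0*2+0+0=0

6,0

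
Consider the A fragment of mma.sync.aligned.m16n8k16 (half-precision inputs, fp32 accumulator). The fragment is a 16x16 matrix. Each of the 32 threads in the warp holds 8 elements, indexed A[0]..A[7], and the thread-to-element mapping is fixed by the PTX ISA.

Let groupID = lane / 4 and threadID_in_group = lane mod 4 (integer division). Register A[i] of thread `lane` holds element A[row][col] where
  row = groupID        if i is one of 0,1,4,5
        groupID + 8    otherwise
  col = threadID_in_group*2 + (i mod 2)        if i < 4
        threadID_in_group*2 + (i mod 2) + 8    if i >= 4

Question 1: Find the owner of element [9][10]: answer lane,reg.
5,6

r:9=>grp=1,rB=1  c:10=>cB=1,tig=1,lo=0
L=1*4+1=5  i=1*4+1*2+0=6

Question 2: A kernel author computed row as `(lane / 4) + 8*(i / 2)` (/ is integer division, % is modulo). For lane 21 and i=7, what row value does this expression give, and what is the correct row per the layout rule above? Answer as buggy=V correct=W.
`(lane / 4) + 8*(i / 2)`[21,7]->29
lane 21: gid=5 (21/4), tid=1 (21%4)
i=7: r=5+8=13, c=1*2+1+8=11
row: 29 vs 13

buggy=29 correct=13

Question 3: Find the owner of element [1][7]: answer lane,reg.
r=1->g=1,rb=0  c=7->cb=0,t=3,b0=1
L=1*4+3=7  i=0*4+0*2+1=1

7,1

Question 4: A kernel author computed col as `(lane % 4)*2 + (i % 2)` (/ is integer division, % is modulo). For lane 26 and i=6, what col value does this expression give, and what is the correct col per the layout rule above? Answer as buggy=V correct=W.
buggy=4 correct=12

`(lane % 4)*2 + (i % 2)`[26,6]=>4
lane 26: grp=6 (26/4), tig=2 (26%4)
i=6: r=6+8=14, c=2*2+0+8=12
col: 4 vs 12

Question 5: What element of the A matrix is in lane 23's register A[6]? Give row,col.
lane 23->23/4=5, 23 mod 4=3
i=6  r:5+8->13  c:2·3+0+8->14

13,14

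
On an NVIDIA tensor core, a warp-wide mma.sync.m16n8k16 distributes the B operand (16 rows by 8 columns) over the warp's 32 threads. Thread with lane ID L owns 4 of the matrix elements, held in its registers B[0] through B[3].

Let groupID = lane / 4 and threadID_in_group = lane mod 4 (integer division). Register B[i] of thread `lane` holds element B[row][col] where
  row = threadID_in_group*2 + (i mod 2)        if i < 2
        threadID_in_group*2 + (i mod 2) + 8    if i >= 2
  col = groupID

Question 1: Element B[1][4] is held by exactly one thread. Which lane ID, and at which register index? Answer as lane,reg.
16,1

c:4=>grp=4  r:1=>rB=0,tig=0,lo=1
L=4*4+0=16  i=0*2+1=1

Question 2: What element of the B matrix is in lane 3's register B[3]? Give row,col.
lane 3→3/4=0, 3 mod 4=3
i=3  r:2·3+1+8→15  c:0

15,0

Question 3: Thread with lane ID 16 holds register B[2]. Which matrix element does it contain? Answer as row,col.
16: grp=4,tig=0
[2] (0*2+0+8,4) = (8,4)

8,4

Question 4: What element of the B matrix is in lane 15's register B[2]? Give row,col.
14,3

lane 15->15/4=3, 15 mod 4=3
i=2  r:2·3+0+8->14  c:3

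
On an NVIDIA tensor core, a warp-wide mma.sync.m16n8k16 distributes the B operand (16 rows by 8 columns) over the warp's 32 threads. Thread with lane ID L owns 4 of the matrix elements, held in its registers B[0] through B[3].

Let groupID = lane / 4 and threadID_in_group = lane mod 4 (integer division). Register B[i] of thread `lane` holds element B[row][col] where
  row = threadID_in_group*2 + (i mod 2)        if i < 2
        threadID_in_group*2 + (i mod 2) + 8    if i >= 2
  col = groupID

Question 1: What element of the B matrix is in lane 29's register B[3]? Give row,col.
11,7

L=29→G=29>>2=7, T=29&3=1
[3]→row 1·2+1+8=11  col G=7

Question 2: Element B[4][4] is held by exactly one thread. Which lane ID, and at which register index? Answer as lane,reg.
c:4=>grp=4  r:4=>rB=0,tig=2,lo=0
L=4*4+2=18  i=0*2+0=0

18,0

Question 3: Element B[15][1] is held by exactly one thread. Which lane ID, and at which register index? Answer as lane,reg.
c:1=>grp=1  r:15=>rB=1,tig=3,lo=1
L=1*4+3=7  i=1*2+1=3

7,3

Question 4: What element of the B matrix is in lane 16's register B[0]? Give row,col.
0,4

lane 16: grp=4 (16/4), tig=0 (16%4)
i=0: r=0*2+0+0=0, c=grp=4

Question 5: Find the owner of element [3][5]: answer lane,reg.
c: 5->gid=5  r: 3->r8=0,tid=1,i&1=1
L=5*4+1=21  i=0*2+1=1

21,1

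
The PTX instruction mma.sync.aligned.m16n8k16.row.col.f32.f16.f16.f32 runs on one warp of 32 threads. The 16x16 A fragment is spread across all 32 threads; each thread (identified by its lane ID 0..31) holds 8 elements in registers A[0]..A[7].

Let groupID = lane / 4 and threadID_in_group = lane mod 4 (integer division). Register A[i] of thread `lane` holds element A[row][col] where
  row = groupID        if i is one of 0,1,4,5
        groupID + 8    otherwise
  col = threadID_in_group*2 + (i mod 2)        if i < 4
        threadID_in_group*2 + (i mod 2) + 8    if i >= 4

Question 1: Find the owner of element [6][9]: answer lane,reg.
r=6⇒gr=6,Rb=0  c=9⇒Cb=1,th=0,odd=1
L=6*4+0=24  i=1*4+0*2+1=5

24,5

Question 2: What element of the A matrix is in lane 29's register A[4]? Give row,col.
7,10

lane 29=>29/4=7, 29 mod 4=1
i=4  r:7+0=>7  c:2·1+0+8=>10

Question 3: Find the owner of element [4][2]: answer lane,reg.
17,0

r:4=>grp=4,rB=0  c:2=>cB=0,tig=1,lo=0
L=4*4+1=17  i=0*4+0*2+0=0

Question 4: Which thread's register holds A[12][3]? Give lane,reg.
17,3

r=12→G=4,rhi=1  c=3→chi=0,T=1,p=1
L=4*4+1=17  i=0*4+1*2+1=3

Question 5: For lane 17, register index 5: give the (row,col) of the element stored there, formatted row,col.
4,11

lane 17→17/4=4, 17 mod 4=1
i=5  r:4+0→4  c:2·1+1+8→11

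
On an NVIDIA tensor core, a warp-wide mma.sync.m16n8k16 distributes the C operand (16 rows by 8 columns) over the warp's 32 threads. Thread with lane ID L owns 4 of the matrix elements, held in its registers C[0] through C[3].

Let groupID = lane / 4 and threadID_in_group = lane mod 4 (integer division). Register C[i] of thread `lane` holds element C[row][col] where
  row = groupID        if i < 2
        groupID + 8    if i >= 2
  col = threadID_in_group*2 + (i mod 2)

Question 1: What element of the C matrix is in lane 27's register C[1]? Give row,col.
L=27⇒gr=27>>2=6, th=27&3=3
[1]⇒row 6+0=6  col 3·2+1=7

6,7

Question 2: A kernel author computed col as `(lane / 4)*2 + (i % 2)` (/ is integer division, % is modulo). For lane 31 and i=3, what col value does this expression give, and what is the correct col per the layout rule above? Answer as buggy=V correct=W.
buggy=15 correct=7

`(lane / 4)*2 + (i % 2)`[31,3]->15
lane 31->31/4=7, 31 mod 4=3
i=3  r:7+8->15  c:2·3+1->7
col: 15 vs 7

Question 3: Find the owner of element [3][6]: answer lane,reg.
15,0

r:3=>grp=3,rB=0  c:6=>tig=3,lo=0
L=3*4+3=15  i=0*2+0=0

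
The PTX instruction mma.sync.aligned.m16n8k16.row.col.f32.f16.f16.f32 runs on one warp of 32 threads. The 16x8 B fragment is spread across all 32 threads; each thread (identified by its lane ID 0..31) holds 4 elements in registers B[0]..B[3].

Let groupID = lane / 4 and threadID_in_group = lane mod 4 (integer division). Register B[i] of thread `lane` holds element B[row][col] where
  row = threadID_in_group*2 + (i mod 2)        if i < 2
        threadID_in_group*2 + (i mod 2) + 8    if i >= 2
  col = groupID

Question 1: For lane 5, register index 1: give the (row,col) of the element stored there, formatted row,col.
lane 5: gid=1 (5/4), tid=1 (5%4)
i=1: r=1*2+1+0=3, c=gid=1

3,1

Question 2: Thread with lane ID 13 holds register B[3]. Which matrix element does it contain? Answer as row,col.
11,3

lane 13: gr=3 (13/4), th=1 (13%4)
i=3: r=1*2+1+8=11, c=gr=3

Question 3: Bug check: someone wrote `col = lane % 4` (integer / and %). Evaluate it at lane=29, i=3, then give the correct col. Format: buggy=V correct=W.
buggy=1 correct=7

`lane % 4`[29,3]->1
L=29->gid=29>>2=7, tid=29&3=1
[3]->row 1·2+1+8=11  col gid=7
col: 1 vs 7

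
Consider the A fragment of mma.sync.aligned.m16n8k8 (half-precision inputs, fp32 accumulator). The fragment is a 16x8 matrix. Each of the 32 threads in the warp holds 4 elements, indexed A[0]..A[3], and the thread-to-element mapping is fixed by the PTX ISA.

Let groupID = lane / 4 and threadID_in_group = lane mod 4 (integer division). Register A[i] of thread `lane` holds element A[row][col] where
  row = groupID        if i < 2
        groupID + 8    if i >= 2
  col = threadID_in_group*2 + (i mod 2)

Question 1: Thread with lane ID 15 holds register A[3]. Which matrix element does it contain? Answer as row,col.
lane 15: gid=3 (15/4), tid=3 (15%4)
i=3: r=3+8=11, c=3*2+1=7

11,7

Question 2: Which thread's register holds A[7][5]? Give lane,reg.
r: 7->gid=7,r8=0  c: 5->tid=2,i&1=1
L=7*4+2=30  i=0*2+1=1

30,1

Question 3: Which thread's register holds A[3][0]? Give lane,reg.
r=3->g=3,rb=0  c=0->t=0,b0=0
L=3*4+0=12  i=0*2+0=0

12,0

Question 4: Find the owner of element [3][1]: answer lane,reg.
r=3⇒gr=3,Rb=0  c=1⇒th=0,odd=1
L=3*4+0=12  i=0*2+1=1

12,1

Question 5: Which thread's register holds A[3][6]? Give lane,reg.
15,0

r=3⇒gr=3,Rb=0  c=6⇒th=3,odd=0
L=3*4+3=15  i=0*2+0=0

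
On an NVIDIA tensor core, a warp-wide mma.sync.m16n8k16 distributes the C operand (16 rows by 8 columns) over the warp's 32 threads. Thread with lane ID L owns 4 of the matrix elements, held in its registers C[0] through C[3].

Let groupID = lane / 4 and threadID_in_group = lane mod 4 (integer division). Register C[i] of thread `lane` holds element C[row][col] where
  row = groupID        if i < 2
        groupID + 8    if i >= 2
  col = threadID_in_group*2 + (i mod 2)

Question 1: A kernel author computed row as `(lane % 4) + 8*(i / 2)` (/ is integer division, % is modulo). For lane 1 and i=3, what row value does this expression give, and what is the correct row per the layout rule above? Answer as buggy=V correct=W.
`(lane % 4) + 8*(i / 2)`[1,3]⇒9
lane 1: gr=0 (1/4), th=1 (1%4)
i=3: r=0+8=8, c=1*2+1=3
row: 9 vs 8

buggy=9 correct=8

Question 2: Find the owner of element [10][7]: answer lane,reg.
11,3

r=10→G=2,rhi=1  c=7→T=3,p=1
L=2*4+3=11  i=1*2+1=3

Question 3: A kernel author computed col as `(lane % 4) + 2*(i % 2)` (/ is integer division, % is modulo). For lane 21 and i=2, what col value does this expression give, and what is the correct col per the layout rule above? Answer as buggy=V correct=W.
`(lane % 4) + 2*(i % 2)`[21,2]=>1
21: grp=5,tig=1
[2] (5+8,1*2+0) = (13,2)
col: 1 vs 2

buggy=1 correct=2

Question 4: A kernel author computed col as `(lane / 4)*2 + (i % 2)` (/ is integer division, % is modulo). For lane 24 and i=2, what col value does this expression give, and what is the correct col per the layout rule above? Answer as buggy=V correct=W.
`(lane / 4)*2 + (i % 2)`[24,2]->12
24: gid=6,tid=0
[2] (6+8,0*2+0) = (14,0)
col: 12 vs 0

buggy=12 correct=0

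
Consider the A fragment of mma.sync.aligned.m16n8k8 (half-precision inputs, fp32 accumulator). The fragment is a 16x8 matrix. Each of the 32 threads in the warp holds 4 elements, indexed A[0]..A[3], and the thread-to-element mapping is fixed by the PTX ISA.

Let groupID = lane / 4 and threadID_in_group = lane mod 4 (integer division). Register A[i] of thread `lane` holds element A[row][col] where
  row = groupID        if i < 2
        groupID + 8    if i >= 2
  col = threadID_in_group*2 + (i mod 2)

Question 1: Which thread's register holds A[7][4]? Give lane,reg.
r=7⇒gr=7,Rb=0  c=4⇒th=2,odd=0
L=7*4+2=30  i=0*2+0=0

30,0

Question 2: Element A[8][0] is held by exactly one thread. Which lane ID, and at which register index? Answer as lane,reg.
r:8=>grp=0,rB=1  c:0=>tig=0,lo=0
L=0*4+0=0  i=1*2+0=2

0,2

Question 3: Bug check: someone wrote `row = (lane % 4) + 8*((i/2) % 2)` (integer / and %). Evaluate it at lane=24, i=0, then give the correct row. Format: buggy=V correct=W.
`(lane % 4) + 8*((i/2) % 2)`[24,0]⇒0
lane 24⇒24/4=6, 24 mod 4=0
i=0  r:6+0⇒6  c:2·0+0⇒0
row: 0 vs 6

buggy=0 correct=6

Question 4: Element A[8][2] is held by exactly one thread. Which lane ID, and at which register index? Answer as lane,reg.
r: 8->gid=0,r8=1  c: 2->tid=1,i&1=0
L=0*4+1=1  i=1*2+0=2

1,2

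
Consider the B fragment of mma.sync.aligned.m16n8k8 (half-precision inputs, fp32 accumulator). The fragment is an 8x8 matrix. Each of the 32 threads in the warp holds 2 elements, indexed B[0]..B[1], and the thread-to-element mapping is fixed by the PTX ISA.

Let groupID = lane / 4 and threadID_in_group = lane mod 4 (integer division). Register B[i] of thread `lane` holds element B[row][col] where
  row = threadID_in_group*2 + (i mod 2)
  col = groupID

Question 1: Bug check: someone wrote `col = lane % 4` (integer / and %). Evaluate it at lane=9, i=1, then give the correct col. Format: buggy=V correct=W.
`lane % 4`[9,1]->1
lane 9: g=2 (9/4), t=1 (9%4)
i=1: r=1*2+1=3, c=g=2
col: 1 vs 2

buggy=1 correct=2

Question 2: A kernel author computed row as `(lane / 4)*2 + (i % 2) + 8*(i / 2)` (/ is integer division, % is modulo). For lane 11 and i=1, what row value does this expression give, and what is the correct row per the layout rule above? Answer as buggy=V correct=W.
`(lane / 4)*2 + (i % 2) + 8*(i / 2)`[11,1]→5
lane 11→11/4=2, 11 mod 4=3
i=1  r:2·3+1→7  c:2
row: 5 vs 7

buggy=5 correct=7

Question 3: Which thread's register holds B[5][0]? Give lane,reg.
2,1

c: 0->gid=0  r: 5->tid=2,i&1=1
L=0*4+2=2  i=1=1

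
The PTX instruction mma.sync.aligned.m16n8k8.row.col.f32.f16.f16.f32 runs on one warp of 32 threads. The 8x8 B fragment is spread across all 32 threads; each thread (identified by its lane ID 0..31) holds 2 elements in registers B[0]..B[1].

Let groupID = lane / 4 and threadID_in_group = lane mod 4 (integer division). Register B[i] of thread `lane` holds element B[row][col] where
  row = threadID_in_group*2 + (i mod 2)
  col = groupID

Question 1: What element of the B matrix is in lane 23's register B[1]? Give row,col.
7,5

23: g=5,t=3
[1] (3*2+1,5) = (7,5)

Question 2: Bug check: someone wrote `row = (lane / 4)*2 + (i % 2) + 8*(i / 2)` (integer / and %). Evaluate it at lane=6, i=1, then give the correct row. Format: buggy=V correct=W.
`(lane / 4)*2 + (i % 2) + 8*(i / 2)`[6,1]=>3
L=6=>grp=6>>2=1, tig=6&3=2
[1]=>row 2·2+1=5  col grp=1
row: 3 vs 5

buggy=3 correct=5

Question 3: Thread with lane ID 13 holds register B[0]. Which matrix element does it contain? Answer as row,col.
lane 13⇒13/4=3, 13 mod 4=1
i=0  r:2·1+0⇒2  c:3

2,3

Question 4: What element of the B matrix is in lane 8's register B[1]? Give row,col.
1,2

8: g=2,t=0
[1] (0*2+1,2) = (1,2)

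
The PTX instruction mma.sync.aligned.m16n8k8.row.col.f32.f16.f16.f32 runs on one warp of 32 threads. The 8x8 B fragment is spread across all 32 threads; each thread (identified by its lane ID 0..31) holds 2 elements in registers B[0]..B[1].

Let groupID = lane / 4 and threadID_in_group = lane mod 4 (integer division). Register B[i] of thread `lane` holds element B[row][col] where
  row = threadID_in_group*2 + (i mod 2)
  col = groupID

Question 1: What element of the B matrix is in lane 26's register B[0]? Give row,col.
4,6

L=26->gid=26>>2=6, tid=26&3=2
[0]->row 2·2+0=4  col gid=6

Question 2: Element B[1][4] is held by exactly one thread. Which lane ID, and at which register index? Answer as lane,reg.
c=4⇒gr=4  r=1⇒th=0,odd=1
L=4*4+0=16  i=1=1

16,1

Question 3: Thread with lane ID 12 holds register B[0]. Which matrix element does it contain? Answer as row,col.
0,3

lane 12→12/4=3, 12 mod 4=0
i=0  r:2·0+0→0  c:3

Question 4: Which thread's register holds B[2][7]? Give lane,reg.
29,0

c=7→G=7  r=2→T=1,p=0
L=7*4+1=29  i=0=0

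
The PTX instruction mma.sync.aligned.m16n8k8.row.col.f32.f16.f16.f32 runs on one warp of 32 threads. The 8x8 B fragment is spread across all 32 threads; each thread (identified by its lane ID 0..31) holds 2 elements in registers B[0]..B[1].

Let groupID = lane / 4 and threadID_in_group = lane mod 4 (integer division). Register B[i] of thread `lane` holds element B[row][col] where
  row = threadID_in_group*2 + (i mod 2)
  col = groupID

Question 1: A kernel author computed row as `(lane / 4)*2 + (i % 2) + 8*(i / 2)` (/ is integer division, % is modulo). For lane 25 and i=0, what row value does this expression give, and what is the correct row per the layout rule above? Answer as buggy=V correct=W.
`(lane / 4)*2 + (i % 2) + 8*(i / 2)`[25,0]⇒12
lane 25: gr=6 (25/4), th=1 (25%4)
i=0: r=1*2+0=2, c=gr=6
row: 12 vs 2

buggy=12 correct=2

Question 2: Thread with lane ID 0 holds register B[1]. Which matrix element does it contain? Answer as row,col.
L=0⇒gr=0>>2=0, th=0&3=0
[1]⇒row 0·2+1=1  col gr=0

1,0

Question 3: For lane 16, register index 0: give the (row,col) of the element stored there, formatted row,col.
16: grp=4,tig=0
[0] (0*2+0,4) = (0,4)

0,4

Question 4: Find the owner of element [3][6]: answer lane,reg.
25,1

c=6->g=6  r=3->t=1,b0=1
L=6*4+1=25  i=1=1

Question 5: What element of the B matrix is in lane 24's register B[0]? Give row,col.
lane 24=>24/4=6, 24 mod 4=0
i=0  r:2·0+0=>0  c:6

0,6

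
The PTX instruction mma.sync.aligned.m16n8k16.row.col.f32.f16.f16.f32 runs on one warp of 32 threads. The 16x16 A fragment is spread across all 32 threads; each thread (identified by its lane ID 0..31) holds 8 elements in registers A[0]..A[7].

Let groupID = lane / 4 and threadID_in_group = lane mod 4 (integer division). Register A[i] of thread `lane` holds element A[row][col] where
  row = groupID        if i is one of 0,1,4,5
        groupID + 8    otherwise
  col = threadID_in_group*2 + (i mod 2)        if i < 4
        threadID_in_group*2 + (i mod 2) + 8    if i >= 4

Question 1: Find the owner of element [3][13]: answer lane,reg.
14,5

r=3→G=3,rhi=0  c=13→chi=1,T=2,p=1
L=3*4+2=14  i=1*4+0*2+1=5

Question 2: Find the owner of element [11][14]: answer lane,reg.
15,6

r=11⇒gr=3,Rb=1  c=14⇒Cb=1,th=3,odd=0
L=3*4+3=15  i=1*4+1*2+0=6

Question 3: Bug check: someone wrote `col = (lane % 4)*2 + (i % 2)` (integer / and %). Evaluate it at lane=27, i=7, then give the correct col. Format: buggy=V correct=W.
buggy=7 correct=15

`(lane % 4)*2 + (i % 2)`[27,7]->7
27: g=6,t=3
[7] (6+8,3*2+1+8) = (14,15)
col: 7 vs 15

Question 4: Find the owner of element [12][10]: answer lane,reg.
17,6

r: 12->gid=4,r8=1  c: 10->c8=1,tid=1,i&1=0
L=4*4+1=17  i=1*4+1*2+0=6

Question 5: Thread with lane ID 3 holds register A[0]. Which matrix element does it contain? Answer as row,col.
L=3=>grp=3>>2=0, tig=3&3=3
[0]=>row 0+0=0  col 3·2+0+0=6

0,6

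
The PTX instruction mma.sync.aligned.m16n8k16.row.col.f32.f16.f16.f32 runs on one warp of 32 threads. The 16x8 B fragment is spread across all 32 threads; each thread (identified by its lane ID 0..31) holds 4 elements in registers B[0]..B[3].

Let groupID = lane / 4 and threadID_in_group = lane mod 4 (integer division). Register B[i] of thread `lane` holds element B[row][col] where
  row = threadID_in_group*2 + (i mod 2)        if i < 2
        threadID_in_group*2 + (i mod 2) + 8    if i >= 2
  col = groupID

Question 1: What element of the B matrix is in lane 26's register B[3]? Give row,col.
13,6

lane 26: g=6 (26/4), t=2 (26%4)
i=3: r=2*2+1+8=13, c=g=6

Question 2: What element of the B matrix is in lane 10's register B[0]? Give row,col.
lane 10->10/4=2, 10 mod 4=2
i=0  r:2·2+0+0->4  c:2

4,2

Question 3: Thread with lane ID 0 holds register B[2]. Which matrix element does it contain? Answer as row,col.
8,0

0: gid=0,tid=0
[2] (0*2+0+8,0) = (8,0)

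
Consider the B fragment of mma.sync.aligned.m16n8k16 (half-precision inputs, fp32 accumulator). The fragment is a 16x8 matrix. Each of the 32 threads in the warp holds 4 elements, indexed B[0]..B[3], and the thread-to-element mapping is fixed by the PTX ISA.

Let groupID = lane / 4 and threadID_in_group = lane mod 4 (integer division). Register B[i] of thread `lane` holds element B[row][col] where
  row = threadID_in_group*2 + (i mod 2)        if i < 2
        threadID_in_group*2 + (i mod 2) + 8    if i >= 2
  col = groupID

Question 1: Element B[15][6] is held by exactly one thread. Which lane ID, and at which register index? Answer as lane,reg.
c=6->g=6  r=15->rb=1,t=3,b0=1
L=6*4+3=27  i=1*2+1=3

27,3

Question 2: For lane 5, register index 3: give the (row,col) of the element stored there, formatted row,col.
lane 5=>5/4=1, 5 mod 4=1
i=3  r:2·1+1+8=>11  c:1

11,1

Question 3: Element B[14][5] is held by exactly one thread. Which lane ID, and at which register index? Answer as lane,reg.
c=5->g=5  r=14->rb=1,t=3,b0=0
L=5*4+3=23  i=1*2+0=2

23,2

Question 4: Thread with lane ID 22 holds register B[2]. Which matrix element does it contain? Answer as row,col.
12,5

lane 22⇒22/4=5, 22 mod 4=2
i=2  r:2·2+0+8⇒12  c:5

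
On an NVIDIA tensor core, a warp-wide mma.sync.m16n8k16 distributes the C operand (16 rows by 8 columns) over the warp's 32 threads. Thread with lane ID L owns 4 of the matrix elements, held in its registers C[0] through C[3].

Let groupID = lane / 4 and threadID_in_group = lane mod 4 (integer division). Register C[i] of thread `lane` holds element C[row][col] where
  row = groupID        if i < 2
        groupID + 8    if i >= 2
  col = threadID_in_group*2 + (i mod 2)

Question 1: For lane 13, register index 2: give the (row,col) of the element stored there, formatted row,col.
lane 13⇒13/4=3, 13 mod 4=1
i=2  r:3+8⇒11  c:2·1+0⇒2

11,2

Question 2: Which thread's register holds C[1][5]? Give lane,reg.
r=1→G=1,rhi=0  c=5→T=2,p=1
L=1*4+2=6  i=0*2+1=1

6,1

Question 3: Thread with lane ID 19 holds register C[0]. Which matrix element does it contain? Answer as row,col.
4,6

19: gid=4,tid=3
[0] (4+0,3*2+0) = (4,6)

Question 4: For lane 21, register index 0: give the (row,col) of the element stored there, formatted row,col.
21: gr=5,th=1
[0] (5+0,1*2+0) = (5,2)

5,2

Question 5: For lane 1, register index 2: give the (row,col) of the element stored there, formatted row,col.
L=1->g=1>>2=0, t=1&3=1
[2]->row 0+8=8  col 1·2+0=2

8,2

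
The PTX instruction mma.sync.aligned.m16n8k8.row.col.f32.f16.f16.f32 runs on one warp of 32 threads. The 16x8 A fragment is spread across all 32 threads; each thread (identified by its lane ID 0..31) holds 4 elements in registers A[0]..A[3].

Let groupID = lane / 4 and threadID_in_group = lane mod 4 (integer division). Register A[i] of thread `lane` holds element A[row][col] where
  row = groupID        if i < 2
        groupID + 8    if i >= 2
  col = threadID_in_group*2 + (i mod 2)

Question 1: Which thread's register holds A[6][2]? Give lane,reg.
25,0

r=6→G=6,rhi=0  c=2→T=1,p=0
L=6*4+1=25  i=0*2+0=0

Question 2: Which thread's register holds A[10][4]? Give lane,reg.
10,2

r:10=>grp=2,rB=1  c:4=>tig=2,lo=0
L=2*4+2=10  i=1*2+0=2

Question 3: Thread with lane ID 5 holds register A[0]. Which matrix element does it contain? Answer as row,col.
lane 5=>5/4=1, 5 mod 4=1
i=0  r:1+0=>1  c:2·1+0=>2

1,2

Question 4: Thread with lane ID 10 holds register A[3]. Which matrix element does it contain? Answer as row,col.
L=10=>grp=10>>2=2, tig=10&3=2
[3]=>row 2+8=10  col 2·2+1=5

10,5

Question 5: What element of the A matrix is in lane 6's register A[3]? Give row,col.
lane 6->6/4=1, 6 mod 4=2
i=3  r:1+8->9  c:2·2+1->5

9,5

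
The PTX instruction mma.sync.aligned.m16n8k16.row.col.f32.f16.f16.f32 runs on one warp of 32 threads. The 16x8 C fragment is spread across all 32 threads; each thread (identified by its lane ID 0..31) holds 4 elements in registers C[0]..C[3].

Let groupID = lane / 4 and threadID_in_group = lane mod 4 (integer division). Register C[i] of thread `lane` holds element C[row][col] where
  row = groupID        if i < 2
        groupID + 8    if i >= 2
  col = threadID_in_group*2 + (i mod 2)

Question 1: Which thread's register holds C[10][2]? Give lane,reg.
r=10->g=2,rb=1  c=2->t=1,b0=0
L=2*4+1=9  i=1*2+0=2

9,2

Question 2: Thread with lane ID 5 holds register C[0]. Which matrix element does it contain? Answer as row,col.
1,2

5: G=1,T=1
[0] (1+0,1*2+0) = (1,2)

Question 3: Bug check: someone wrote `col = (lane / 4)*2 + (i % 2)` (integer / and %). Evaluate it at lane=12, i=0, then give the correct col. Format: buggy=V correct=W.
`(lane / 4)*2 + (i % 2)`[12,0]=>6
L=12=>grp=12>>2=3, tig=12&3=0
[0]=>row 3+0=3  col 0·2+0=0
col: 6 vs 0

buggy=6 correct=0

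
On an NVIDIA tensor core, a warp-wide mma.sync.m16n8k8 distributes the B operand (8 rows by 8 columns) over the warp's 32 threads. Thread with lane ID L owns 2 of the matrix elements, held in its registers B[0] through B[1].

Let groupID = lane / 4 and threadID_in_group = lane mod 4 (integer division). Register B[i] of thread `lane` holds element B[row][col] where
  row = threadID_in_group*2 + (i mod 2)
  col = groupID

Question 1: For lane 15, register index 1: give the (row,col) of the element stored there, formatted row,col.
7,3

lane 15: G=3 (15/4), T=3 (15%4)
i=1: r=3*2+1=7, c=G=3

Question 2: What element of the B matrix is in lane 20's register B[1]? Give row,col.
1,5

lane 20: G=5 (20/4), T=0 (20%4)
i=1: r=0*2+1=1, c=G=5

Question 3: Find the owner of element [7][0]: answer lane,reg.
3,1

c: 0->gid=0  r: 7->tid=3,i&1=1
L=0*4+3=3  i=1=1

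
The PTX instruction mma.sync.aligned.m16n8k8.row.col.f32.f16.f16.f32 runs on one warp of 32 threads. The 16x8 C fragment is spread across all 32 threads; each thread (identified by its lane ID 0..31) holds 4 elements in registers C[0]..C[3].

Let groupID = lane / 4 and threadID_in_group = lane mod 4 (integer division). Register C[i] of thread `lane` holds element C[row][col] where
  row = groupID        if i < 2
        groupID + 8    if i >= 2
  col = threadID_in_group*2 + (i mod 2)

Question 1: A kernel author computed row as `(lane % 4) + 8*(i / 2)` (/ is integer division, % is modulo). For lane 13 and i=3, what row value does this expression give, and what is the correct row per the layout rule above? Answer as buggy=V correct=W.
`(lane % 4) + 8*(i / 2)`[13,3]->9
lane 13->13/4=3, 13 mod 4=1
i=3  r:3+8->11  c:2·1+1->3
row: 9 vs 11

buggy=9 correct=11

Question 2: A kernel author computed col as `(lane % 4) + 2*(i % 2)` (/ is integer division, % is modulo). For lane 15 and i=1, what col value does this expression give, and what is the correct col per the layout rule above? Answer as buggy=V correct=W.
`(lane % 4) + 2*(i % 2)`[15,1]->5
lane 15->15/4=3, 15 mod 4=3
i=1  r:3+0->3  c:2·3+1->7
col: 5 vs 7

buggy=5 correct=7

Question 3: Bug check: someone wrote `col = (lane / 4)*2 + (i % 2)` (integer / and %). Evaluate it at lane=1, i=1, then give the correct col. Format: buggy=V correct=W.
`(lane / 4)*2 + (i % 2)`[1,1]->1
L=1->gid=1>>2=0, tid=1&3=1
[1]->row 0+0=0  col 1·2+1=3
col: 1 vs 3

buggy=1 correct=3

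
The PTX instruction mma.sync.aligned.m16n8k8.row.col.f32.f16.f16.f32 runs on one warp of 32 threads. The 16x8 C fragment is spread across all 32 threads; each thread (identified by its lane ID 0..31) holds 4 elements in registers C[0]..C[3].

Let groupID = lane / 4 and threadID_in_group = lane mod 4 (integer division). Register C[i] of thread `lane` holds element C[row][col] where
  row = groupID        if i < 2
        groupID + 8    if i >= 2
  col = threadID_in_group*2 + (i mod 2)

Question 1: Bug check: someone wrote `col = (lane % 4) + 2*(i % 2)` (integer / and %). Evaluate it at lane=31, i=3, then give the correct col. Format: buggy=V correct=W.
`(lane % 4) + 2*(i % 2)`[31,3]→5
lane 31: G=7 (31/4), T=3 (31%4)
i=3: r=7+8=15, c=3*2+1=7
col: 5 vs 7

buggy=5 correct=7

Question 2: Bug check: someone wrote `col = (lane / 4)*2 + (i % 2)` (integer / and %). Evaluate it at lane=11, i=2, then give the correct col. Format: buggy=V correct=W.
buggy=4 correct=6

`(lane / 4)*2 + (i % 2)`[11,2]->4
11: g=2,t=3
[2] (2+8,3*2+0) = (10,6)
col: 4 vs 6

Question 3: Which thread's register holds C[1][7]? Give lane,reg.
7,1

r: 1->gid=1,r8=0  c: 7->tid=3,i&1=1
L=1*4+3=7  i=0*2+1=1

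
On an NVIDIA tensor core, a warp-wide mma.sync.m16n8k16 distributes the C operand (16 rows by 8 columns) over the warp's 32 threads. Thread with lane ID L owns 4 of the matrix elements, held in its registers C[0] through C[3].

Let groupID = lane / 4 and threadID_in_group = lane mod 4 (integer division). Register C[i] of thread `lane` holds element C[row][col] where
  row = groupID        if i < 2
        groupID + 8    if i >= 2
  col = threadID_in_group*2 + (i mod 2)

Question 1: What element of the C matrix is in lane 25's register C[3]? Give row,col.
25: g=6,t=1
[3] (6+8,1*2+1) = (14,3)

14,3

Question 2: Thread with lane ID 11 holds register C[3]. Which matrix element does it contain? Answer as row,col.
11: grp=2,tig=3
[3] (2+8,3*2+1) = (10,7)

10,7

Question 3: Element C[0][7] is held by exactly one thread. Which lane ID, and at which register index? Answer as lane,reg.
3,1

r=0→G=0,rhi=0  c=7→T=3,p=1
L=0*4+3=3  i=0*2+1=1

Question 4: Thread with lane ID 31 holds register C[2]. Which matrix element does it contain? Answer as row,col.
15,6

lane 31→31/4=7, 31 mod 4=3
i=2  r:7+8→15  c:2·3+0→6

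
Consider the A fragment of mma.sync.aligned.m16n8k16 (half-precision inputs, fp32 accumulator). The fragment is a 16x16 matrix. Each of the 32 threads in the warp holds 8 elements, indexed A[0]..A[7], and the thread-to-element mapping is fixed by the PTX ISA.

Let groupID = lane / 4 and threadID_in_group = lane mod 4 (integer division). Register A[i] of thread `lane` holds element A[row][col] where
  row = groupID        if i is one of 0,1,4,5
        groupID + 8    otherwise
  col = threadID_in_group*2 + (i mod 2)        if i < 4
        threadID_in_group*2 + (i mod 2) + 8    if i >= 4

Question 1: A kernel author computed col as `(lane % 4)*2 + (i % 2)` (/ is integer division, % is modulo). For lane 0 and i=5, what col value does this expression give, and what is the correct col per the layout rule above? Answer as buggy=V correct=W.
buggy=1 correct=9

`(lane % 4)*2 + (i % 2)`[0,5]→1
L=0→G=0>>2=0, T=0&3=0
[5]→row 0+0=0  col 0·2+1+8=9
col: 1 vs 9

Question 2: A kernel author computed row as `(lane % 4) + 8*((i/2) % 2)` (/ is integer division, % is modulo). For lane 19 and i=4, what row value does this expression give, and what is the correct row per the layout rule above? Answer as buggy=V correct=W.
`(lane % 4) + 8*((i/2) % 2)`[19,4]⇒3
L=19⇒gr=19>>2=4, th=19&3=3
[4]⇒row 4+0=4  col 3·2+0+8=14
row: 3 vs 4

buggy=3 correct=4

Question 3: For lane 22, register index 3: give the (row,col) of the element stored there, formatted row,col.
13,5

22: gid=5,tid=2
[3] (5+8,2*2+1+0) = (13,5)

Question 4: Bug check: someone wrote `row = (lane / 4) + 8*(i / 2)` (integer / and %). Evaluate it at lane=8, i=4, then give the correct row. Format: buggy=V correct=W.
`(lane / 4) + 8*(i / 2)`[8,4]⇒18
8: gr=2,th=0
[4] (2+0,0*2+0+8) = (2,8)
row: 18 vs 2

buggy=18 correct=2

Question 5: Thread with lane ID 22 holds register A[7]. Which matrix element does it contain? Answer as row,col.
lane 22→22/4=5, 22 mod 4=2
i=7  r:5+8→13  c:2·2+1+8→13

13,13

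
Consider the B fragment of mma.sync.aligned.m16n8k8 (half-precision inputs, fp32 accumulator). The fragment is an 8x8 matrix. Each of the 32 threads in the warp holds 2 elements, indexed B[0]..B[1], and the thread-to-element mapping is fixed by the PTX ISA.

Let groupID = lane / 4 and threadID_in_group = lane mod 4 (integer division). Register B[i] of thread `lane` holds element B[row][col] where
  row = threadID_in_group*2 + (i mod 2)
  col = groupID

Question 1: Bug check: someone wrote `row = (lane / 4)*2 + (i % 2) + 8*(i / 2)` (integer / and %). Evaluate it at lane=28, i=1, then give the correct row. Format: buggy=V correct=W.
buggy=15 correct=1

`(lane / 4)*2 + (i % 2) + 8*(i / 2)`[28,1]=>15
28: grp=7,tig=0
[1] (0*2+1,7) = (1,7)
row: 15 vs 1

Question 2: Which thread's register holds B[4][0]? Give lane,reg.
c=0⇒gr=0  r=4⇒th=2,odd=0
L=0*4+2=2  i=0=0

2,0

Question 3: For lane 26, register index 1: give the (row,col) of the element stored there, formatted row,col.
5,6

26: G=6,T=2
[1] (2*2+1,6) = (5,6)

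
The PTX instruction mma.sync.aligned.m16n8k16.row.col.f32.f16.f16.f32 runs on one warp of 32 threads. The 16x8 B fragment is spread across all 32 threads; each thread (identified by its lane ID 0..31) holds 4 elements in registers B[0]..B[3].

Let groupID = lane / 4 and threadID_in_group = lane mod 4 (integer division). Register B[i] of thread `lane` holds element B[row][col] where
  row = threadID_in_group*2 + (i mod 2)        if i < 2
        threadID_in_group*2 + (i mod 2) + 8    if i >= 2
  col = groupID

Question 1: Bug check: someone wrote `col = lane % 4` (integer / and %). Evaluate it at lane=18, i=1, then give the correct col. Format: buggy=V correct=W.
`lane % 4`[18,1]→2
lane 18: G=4 (18/4), T=2 (18%4)
i=1: r=2*2+1+0=5, c=G=4
col: 2 vs 4

buggy=2 correct=4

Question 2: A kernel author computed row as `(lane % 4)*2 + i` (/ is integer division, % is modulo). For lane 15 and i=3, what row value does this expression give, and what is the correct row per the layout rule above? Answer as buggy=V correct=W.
`(lane % 4)*2 + i`[15,3]->9
L=15->gid=15>>2=3, tid=15&3=3
[3]->row 3·2+1+8=15  col gid=3
row: 9 vs 15

buggy=9 correct=15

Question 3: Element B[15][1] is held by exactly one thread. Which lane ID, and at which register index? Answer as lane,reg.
c:1=>grp=1  r:15=>rB=1,tig=3,lo=1
L=1*4+3=7  i=1*2+1=3

7,3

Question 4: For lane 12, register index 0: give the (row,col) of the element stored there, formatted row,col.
0,3

12: g=3,t=0
[0] (0*2+0+0,3) = (0,3)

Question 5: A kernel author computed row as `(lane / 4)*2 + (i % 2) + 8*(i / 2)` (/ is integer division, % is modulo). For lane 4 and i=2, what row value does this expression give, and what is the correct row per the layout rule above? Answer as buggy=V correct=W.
buggy=10 correct=8

`(lane / 4)*2 + (i % 2) + 8*(i / 2)`[4,2]->10
L=4->g=4>>2=1, t=4&3=0
[2]->row 0·2+0+8=8  col g=1
row: 10 vs 8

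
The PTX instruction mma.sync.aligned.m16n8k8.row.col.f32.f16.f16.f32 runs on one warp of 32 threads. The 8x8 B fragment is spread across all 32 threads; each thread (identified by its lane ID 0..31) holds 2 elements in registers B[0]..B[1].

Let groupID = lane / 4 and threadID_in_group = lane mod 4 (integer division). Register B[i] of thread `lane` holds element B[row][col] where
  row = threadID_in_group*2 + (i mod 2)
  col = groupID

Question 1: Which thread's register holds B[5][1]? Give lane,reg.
c:1=>grp=1  r:5=>tig=2,lo=1
L=1*4+2=6  i=1=1

6,1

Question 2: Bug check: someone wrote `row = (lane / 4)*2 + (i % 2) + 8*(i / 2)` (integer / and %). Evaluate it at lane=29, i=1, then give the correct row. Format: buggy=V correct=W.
buggy=15 correct=3

`(lane / 4)*2 + (i % 2) + 8*(i / 2)`[29,1]=>15
lane 29=>29/4=7, 29 mod 4=1
i=1  r:2·1+1=>3  c:7
row: 15 vs 3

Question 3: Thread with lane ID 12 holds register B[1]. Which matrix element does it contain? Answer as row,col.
1,3

L=12⇒gr=12>>2=3, th=12&3=0
[1]⇒row 0·2+1=1  col gr=3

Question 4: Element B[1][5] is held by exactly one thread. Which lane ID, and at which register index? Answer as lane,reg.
c=5->g=5  r=1->t=0,b0=1
L=5*4+0=20  i=1=1

20,1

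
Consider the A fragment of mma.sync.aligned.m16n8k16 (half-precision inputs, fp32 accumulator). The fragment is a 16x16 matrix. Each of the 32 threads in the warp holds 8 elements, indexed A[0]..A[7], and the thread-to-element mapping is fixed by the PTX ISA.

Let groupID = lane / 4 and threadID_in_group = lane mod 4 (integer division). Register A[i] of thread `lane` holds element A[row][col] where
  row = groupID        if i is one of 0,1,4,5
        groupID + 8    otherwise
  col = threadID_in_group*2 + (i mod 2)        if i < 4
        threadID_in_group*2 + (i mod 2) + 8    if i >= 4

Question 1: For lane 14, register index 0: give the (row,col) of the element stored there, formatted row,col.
3,4

lane 14=>14/4=3, 14 mod 4=2
i=0  r:3+0=>3  c:2·2+0+0=>4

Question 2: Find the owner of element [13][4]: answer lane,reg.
22,2

r: 13->gid=5,r8=1  c: 4->c8=0,tid=2,i&1=0
L=5*4+2=22  i=0*4+1*2+0=2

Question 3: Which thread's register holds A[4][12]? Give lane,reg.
r=4⇒gr=4,Rb=0  c=12⇒Cb=1,th=2,odd=0
L=4*4+2=18  i=1*4+0*2+0=4

18,4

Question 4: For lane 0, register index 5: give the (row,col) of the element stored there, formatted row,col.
L=0->gid=0>>2=0, tid=0&3=0
[5]->row 0+0=0  col 0·2+1+8=9

0,9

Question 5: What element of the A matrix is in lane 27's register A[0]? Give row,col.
L=27→G=27>>2=6, T=27&3=3
[0]→row 6+0=6  col 3·2+0+0=6

6,6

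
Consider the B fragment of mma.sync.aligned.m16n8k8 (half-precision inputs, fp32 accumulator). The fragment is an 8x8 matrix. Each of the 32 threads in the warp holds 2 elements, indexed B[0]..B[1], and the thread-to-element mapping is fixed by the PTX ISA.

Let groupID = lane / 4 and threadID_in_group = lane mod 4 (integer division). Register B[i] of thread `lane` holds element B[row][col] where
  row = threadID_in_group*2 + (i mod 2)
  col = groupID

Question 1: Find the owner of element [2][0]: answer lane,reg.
c=0->g=0  r=2->t=1,b0=0
L=0*4+1=1  i=0=0

1,0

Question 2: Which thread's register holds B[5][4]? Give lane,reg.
18,1

c=4->g=4  r=5->t=2,b0=1
L=4*4+2=18  i=1=1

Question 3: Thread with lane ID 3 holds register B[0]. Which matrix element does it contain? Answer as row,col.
6,0

lane 3: gid=0 (3/4), tid=3 (3%4)
i=0: r=3*2+0=6, c=gid=0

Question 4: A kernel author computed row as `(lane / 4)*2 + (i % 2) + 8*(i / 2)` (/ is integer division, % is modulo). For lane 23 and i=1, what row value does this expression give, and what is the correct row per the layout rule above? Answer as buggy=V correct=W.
buggy=11 correct=7

`(lane / 4)*2 + (i % 2) + 8*(i / 2)`[23,1]→11
L=23→G=23>>2=5, T=23&3=3
[1]→row 3·2+1=7  col G=5
row: 11 vs 7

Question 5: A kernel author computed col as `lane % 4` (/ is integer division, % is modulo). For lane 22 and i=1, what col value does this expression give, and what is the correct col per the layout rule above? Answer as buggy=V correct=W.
`lane % 4`[22,1]=>2
lane 22: grp=5 (22/4), tig=2 (22%4)
i=1: r=2*2+1=5, c=grp=5
col: 2 vs 5

buggy=2 correct=5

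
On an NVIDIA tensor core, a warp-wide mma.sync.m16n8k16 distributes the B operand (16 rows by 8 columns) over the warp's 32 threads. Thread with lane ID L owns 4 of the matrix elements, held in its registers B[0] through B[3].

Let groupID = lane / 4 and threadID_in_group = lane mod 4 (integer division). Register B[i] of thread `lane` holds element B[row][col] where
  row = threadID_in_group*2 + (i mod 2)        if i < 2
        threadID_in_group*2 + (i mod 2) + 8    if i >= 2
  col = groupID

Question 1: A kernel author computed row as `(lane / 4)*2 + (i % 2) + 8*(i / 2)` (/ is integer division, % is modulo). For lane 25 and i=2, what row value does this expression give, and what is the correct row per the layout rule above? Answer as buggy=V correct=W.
buggy=20 correct=10

`(lane / 4)*2 + (i % 2) + 8*(i / 2)`[25,2]->20
lane 25->25/4=6, 25 mod 4=1
i=2  r:2·1+0+8->10  c:6
row: 20 vs 10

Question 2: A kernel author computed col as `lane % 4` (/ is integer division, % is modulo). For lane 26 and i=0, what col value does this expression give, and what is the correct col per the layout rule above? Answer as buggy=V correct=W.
`lane % 4`[26,0]→2
lane 26: G=6 (26/4), T=2 (26%4)
i=0: r=2*2+0+0=4, c=G=6
col: 2 vs 6

buggy=2 correct=6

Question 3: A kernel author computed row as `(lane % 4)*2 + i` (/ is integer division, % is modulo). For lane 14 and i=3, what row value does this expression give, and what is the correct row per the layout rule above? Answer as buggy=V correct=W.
`(lane % 4)*2 + i`[14,3]->7
L=14->g=14>>2=3, t=14&3=2
[3]->row 2·2+1+8=13  col g=3
row: 7 vs 13

buggy=7 correct=13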